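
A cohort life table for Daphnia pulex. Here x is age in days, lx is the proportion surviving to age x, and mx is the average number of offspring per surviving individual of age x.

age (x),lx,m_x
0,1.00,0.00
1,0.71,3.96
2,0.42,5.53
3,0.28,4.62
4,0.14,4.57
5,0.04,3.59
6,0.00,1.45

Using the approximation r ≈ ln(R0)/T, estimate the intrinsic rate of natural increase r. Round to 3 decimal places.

0.975

R0 = Σ lx·mx = 0 + 2.8116 + 2.3226 + 1.2936 + 0.6398 + 0.1436 + 0 = 7.2112
Σ x·lx·mx = 14.6148; T = 14.6148/7.2112 = 2.02668…
r ≈ ln(R0)/T = ln(7.2112)/2.02668… = 0.97481… → 0.975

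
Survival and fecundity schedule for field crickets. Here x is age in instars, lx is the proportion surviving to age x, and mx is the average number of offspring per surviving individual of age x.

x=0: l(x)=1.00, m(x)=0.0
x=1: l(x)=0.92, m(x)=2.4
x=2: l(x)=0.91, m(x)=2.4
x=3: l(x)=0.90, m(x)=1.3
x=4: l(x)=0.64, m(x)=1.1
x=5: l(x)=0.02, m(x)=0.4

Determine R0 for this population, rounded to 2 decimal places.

lx·mx by age: 0, 2.208, 2.184, 1.17, 0.704, 0.008
R0 = Σ lx·mx = 6.274 → 6.27

6.27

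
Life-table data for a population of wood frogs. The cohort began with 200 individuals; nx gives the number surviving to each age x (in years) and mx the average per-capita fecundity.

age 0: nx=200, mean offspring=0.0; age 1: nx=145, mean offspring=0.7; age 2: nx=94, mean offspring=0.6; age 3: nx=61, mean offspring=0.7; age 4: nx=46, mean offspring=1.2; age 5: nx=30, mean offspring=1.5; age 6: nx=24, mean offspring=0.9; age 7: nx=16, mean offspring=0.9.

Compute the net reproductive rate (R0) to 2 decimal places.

1.68

lx = nx/n0 = nx/200: 1, 0.725, 0.47, 0.305, 0.23, 0.15, 0.12, 0.08
lx·mx by age: 0, 0.5075, 0.282, 0.2135, 0.276, 0.225, 0.108, 0.072
R0 = Σ lx·mx = 1.684 → 1.68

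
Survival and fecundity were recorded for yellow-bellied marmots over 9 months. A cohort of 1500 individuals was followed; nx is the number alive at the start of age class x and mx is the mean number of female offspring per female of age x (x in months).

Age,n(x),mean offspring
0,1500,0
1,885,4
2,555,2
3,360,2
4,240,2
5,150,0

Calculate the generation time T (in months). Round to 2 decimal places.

lx = nx/n0 = nx/1500: 1, 0.59, 0.37, 0.24, 0.16, 0.1
lx·mx: 0, 2.36, 0.74, 0.48, 0.32, 0 → R0 = 3.9
x·lx·mx: 0, 2.36, 1.48, 1.44, 1.28, 0 → Σ = 6.56
T = 6.56 / 3.9 = 1.682051… → 1.68

1.68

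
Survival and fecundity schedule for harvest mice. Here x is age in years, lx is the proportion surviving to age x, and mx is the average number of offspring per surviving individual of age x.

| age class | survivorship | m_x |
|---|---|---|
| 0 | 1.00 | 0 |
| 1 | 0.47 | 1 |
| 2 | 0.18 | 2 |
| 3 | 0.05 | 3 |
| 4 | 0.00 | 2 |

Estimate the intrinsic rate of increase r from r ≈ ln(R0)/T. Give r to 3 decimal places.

-0.012

R0 = Σ lx·mx = 0 + 0.47 + 0.36 + 0.15 + 0 = 0.98
Σ x·lx·mx = 1.64; T = 1.64/0.98 = 1.67347…
r ≈ ln(R0)/T = ln(0.98)/1.67347… = -0.01207… → -0.012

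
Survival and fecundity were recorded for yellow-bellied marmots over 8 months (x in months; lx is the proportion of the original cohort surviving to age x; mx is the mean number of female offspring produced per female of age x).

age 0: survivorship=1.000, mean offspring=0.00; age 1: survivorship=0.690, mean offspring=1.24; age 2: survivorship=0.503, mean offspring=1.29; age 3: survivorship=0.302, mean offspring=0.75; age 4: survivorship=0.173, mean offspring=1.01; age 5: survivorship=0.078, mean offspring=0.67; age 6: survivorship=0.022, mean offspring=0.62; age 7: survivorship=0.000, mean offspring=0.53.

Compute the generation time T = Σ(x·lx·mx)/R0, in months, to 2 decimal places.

1.97

lx·mx: 0, 0.8556, 0.64887, 0.2265, 0.17473, 0.05226, 0.01364, 0 → R0 = 1.9716
x·lx·mx: 0, 0.8556, 1.29774, 0.6795, 0.69892, 0.2613, 0.08184, 0 → Σ = 3.8749
T = 3.8749 / 1.9716 = 1.965358… → 1.97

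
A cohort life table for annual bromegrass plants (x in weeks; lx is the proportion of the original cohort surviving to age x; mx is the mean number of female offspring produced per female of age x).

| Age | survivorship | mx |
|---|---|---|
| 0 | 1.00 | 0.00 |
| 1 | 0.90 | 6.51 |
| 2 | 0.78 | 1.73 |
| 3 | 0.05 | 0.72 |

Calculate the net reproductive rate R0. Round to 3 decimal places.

lx·mx by age: 0, 5.859, 1.3494, 0.036
R0 = Σ lx·mx = 7.2444 → 7.244

7.244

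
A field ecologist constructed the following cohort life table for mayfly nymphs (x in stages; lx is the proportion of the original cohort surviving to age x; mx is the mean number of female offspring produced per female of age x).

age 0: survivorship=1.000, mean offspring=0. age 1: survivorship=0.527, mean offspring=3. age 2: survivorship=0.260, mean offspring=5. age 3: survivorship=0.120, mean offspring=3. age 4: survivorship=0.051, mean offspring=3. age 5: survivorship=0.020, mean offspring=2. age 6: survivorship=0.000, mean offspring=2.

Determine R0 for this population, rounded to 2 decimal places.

lx·mx by age: 0, 1.581, 1.3, 0.36, 0.153, 0.04, 0
R0 = Σ lx·mx = 3.434 → 3.43

3.43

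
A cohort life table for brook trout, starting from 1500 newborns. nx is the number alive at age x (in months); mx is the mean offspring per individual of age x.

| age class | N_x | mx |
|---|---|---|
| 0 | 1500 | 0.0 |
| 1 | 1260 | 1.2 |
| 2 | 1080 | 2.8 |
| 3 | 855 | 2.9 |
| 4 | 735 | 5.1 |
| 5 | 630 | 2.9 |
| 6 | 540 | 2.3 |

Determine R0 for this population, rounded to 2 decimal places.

lx = nx/n0 = nx/1500: 1, 0.84, 0.72, 0.57, 0.49, 0.42, 0.36
lx·mx by age: 0, 1.008, 2.016, 1.653, 2.499, 1.218, 0.828
R0 = Σ lx·mx = 9.222 → 9.22

9.22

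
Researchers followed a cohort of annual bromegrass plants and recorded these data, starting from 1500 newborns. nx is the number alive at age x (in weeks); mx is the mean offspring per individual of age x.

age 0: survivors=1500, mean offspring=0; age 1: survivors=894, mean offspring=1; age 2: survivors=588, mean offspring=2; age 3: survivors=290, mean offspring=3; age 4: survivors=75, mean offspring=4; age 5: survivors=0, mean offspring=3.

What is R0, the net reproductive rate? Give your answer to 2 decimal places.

2.16

lx = nx/n0 = nx/1500: 1, 0.596, 0.392, 0.19333…, 0.05, 0
lx·mx by age: 0, 0.596, 0.784, 0.58…, 0.2, 0
R0 = Σ lx·mx = 2.16… → 2.16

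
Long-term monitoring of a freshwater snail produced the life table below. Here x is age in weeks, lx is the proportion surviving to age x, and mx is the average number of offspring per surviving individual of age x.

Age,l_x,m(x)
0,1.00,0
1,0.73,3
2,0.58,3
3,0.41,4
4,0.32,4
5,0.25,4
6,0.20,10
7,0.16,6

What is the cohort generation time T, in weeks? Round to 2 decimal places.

3.65

lx·mx: 0, 2.19, 1.74, 1.64, 1.28, 1, 2, 0.96 → R0 = 10.81
x·lx·mx: 0, 2.19, 3.48, 4.92, 5.12, 5, 12, 6.72 → Σ = 39.43
T = 39.43 / 10.81 = 3.647549… → 3.65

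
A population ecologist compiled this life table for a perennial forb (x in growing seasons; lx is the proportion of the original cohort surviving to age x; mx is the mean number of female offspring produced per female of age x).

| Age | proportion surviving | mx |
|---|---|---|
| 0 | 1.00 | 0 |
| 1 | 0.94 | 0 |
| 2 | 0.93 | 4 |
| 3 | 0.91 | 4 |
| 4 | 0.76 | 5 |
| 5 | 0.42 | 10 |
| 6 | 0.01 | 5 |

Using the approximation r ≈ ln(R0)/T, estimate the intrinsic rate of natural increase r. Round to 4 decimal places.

R0 = Σ lx·mx = 0 + 0 + 3.72 + 3.64 + 3.8 + 4.2 + 0.05 = 15.41
Σ x·lx·mx = 54.86; T = 54.86/15.41 = 3.56003…
r ≈ ln(R0)/T = ln(15.41)/3.56003… = 0.768258… → 0.7683

0.7683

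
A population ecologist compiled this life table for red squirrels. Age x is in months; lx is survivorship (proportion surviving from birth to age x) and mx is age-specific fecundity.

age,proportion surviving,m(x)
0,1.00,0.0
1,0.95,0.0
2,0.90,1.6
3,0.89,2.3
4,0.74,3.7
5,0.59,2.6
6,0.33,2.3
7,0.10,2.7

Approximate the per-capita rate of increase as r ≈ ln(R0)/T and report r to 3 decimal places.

R0 = Σ lx·mx = 0 + 0 + 1.44 + 2.047 + 2.738 + 1.534 + 0.759 + 0.27 = 8.788
Σ x·lx·mx = 34.087; T = 34.087/8.788 = 3.87881…
r ≈ ln(R0)/T = ln(8.788)/3.87881… = 0.56032… → 0.560

0.560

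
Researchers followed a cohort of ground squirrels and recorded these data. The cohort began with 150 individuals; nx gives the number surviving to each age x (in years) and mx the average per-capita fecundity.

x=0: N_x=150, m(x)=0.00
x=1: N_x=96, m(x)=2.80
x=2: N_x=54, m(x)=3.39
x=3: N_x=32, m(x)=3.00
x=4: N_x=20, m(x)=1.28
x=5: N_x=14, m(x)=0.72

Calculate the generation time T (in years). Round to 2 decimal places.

1.84

lx = nx/n0 = nx/150: 1, 0.64, 0.36, 0.21333…, 0.13333…, 0.09333…
lx·mx: 0, 1.792, 1.2204, 0.64…, 0.170667…, 0.0672… → R0 = 3.890267…
x·lx·mx: 0, 1.792, 2.4408, 1.92…, 0.682667…, 0.336… → Σ = 7.171467…
T = 7.171467… / 3.890267… = 1.843438… → 1.84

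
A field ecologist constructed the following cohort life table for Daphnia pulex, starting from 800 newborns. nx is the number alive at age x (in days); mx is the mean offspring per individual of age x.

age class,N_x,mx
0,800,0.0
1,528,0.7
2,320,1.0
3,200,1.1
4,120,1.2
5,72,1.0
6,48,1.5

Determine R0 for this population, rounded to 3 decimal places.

lx = nx/n0 = nx/800: 1, 0.66, 0.4, 0.25, 0.15, 0.09, 0.06
lx·mx by age: 0, 0.462, 0.4, 0.275, 0.18, 0.09, 0.09
R0 = Σ lx·mx = 1.497 → 1.497

1.497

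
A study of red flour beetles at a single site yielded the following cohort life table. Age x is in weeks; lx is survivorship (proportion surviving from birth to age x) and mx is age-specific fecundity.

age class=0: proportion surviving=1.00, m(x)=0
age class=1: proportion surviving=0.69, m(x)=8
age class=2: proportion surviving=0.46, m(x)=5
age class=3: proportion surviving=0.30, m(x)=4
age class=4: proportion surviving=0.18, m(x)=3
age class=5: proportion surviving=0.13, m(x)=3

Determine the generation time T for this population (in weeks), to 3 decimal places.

1.792

lx·mx: 0, 5.52, 2.3, 1.2, 0.54, 0.39 → R0 = 9.95
x·lx·mx: 0, 5.52, 4.6, 3.6, 2.16, 1.95 → Σ = 17.83
T = 17.83 / 9.95 = 1.79196… → 1.792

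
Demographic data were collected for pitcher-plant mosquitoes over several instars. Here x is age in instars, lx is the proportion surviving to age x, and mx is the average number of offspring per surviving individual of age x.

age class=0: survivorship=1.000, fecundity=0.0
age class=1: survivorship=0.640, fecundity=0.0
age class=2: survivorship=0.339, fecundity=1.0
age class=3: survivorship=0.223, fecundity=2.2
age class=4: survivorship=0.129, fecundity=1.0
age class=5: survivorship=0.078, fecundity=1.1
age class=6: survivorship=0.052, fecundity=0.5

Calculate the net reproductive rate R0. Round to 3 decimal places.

1.070

lx·mx by age: 0, 0, 0.339, 0.4906, 0.129, 0.0858, 0.026
R0 = Σ lx·mx = 1.0704 → 1.070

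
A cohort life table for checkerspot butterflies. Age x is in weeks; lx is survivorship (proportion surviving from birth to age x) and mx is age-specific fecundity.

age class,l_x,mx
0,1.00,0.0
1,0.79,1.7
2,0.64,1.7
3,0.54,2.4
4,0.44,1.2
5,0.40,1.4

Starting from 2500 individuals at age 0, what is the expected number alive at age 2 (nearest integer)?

Expected survivors = N0 · l_2 = 2500 × 0.64 = 1600 → 1600

1600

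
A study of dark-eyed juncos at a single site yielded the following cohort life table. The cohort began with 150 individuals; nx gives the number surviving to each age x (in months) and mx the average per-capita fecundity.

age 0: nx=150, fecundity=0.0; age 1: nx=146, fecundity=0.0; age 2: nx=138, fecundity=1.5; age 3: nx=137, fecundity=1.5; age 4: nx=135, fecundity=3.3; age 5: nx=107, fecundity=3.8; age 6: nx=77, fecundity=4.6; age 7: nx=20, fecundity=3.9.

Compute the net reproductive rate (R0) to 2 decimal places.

11.31

lx = nx/n0 = nx/150: 1, 0.97333…, 0.92, 0.91333…, 0.9, 0.71333…, 0.51333…, 0.13333…
lx·mx by age: 0, 0, 1.38, 1.37…, 2.97, 2.710667…, 2.361333…, 0.52…
R0 = Σ lx·mx = 11.312… → 11.31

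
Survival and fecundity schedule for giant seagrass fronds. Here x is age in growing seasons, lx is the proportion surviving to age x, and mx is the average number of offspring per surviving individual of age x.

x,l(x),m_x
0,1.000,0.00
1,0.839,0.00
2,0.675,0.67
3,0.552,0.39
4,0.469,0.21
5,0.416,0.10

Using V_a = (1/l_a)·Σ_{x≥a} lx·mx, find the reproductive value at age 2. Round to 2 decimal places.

1.20

lx·mx for x ≥ 2: 0.45225, 0.21528, 0.09849, 0.0416 → sum = 0.80762
V_2 = 0.80762 / l_2 = 0.80762 / 0.675 = 1.196474… → 1.20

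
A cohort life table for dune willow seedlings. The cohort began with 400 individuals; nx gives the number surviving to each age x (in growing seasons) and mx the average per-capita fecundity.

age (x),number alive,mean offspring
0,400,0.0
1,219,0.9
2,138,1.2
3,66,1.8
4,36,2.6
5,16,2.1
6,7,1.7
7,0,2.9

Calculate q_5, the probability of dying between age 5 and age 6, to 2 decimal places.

lx = nx/n0 = nx/400: 1, 0.5475, 0.345, 0.165, 0.09, 0.04, 0.0175, 0
q_5 = (l_5 − l_6) / l_5 = (0.04 − 0.0175) / 0.04
     = 0.0225 / 0.04 = 0.5625 → 0.56

0.56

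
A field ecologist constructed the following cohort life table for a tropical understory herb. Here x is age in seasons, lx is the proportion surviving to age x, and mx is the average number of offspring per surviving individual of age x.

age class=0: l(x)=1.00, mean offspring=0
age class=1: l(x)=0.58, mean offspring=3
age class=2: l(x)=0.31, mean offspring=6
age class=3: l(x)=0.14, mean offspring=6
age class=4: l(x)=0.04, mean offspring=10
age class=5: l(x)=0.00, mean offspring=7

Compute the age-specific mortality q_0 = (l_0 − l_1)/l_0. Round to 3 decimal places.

0.420

q_0 = (l_0 − l_1) / l_0 = (1 − 0.58) / 1
     = 0.42 / 1 = 0.42 → 0.420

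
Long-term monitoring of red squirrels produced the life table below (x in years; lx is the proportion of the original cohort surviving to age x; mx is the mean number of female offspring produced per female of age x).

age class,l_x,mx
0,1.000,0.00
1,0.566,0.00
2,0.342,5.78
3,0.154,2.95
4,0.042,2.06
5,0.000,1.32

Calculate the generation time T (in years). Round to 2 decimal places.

lx·mx: 0, 0, 1.97676, 0.4543, 0.08652, 0 → R0 = 2.51758
x·lx·mx: 0, 0, 3.95352, 1.3629, 0.34608, 0 → Σ = 5.6625
T = 5.6625 / 2.51758 = 2.249184… → 2.25

2.25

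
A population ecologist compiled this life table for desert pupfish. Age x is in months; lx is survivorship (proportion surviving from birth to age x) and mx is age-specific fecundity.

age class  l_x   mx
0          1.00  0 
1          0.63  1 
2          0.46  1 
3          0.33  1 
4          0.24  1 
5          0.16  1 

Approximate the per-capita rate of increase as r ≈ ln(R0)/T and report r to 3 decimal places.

R0 = Σ lx·mx = 0 + 0.63 + 0.46 + 0.33 + 0.24 + 0.16 = 1.82
Σ x·lx·mx = 4.3; T = 4.3/1.82 = 2.36264…
r ≈ ln(R0)/T = ln(1.82)/2.36264… = 0.25346… → 0.253

0.253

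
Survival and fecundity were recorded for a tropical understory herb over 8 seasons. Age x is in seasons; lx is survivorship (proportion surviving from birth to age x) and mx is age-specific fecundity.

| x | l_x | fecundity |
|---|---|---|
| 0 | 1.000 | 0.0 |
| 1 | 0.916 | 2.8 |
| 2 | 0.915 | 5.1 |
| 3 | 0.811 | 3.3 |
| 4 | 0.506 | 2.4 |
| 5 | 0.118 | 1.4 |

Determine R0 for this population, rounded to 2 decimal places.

11.29

lx·mx by age: 0, 2.5648, 4.6665, 2.6763, 1.2144, 0.1652
R0 = Σ lx·mx = 11.2872 → 11.29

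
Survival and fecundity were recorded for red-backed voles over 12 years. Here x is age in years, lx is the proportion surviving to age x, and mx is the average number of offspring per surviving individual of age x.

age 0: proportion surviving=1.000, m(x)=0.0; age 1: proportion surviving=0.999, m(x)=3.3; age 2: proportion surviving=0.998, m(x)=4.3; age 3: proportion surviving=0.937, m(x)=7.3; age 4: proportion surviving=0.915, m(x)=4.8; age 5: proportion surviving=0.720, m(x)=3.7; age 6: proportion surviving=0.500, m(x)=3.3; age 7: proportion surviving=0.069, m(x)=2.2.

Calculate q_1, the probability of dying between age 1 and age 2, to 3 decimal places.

q_1 = (l_1 − l_2) / l_1 = (0.999 − 0.998) / 0.999
     = 0.001 / 0.999 = 0.001001… → 0.001

0.001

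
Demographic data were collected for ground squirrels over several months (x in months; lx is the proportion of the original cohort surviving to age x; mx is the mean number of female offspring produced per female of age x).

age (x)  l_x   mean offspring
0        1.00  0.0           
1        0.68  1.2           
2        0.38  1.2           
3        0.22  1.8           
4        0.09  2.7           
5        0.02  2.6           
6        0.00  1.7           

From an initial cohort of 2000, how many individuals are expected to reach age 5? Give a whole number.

Expected survivors = N0 · l_5 = 2000 × 0.02 = 40 → 40

40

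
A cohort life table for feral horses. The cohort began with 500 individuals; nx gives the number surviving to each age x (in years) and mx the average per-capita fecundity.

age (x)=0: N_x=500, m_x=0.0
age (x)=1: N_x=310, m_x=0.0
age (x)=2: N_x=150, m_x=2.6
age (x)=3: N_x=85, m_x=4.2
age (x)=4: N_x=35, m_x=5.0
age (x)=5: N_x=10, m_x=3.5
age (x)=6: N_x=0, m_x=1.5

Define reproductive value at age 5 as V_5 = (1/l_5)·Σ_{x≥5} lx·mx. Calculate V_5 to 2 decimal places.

3.50

lx = nx/n0 = nx/500: 1, 0.62, 0.3, 0.17, 0.07, 0.02, 0
lx·mx for x ≥ 5: 0.07, 0 → sum = 0.07
V_5 = 0.07 / l_5 = 0.07 / 0.02 = 3.5 → 3.50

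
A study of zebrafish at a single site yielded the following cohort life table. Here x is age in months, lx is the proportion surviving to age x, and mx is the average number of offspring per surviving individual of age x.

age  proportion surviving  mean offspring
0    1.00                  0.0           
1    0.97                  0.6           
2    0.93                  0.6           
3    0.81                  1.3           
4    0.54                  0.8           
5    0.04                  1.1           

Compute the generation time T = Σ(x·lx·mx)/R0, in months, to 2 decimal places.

2.55

lx·mx: 0, 0.582, 0.558, 1.053, 0.432, 0.044 → R0 = 2.669
x·lx·mx: 0, 0.582, 1.116, 3.159, 1.728, 0.22 → Σ = 6.805
T = 6.805 / 2.669 = 2.549644… → 2.55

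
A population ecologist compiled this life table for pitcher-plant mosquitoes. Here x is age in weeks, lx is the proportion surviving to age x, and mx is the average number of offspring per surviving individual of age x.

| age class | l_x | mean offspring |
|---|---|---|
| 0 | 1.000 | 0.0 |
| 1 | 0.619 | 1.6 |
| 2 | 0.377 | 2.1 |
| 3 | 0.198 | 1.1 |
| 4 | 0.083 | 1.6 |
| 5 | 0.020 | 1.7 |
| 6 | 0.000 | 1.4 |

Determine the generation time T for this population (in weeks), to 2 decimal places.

lx·mx: 0, 0.9904, 0.7917, 0.2178, 0.1328, 0.034, 0 → R0 = 2.1667
x·lx·mx: 0, 0.9904, 1.5834, 0.6534, 0.5312, 0.17, 0 → Σ = 3.9284
T = 3.9284 / 2.1667 = 1.81308… → 1.81

1.81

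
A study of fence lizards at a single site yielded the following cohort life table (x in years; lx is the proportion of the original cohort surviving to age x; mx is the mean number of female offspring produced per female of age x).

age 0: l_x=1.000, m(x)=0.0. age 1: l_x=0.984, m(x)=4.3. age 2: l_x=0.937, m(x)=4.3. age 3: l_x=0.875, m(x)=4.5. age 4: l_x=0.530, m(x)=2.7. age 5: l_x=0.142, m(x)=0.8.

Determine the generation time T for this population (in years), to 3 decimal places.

2.212

lx·mx: 0, 4.2312, 4.0291, 3.9375, 1.431, 0.1136 → R0 = 13.7424
x·lx·mx: 0, 4.2312, 8.0582, 11.8125, 5.724, 0.568 → Σ = 30.3939
T = 30.3939 / 13.7424 = 2.211688… → 2.212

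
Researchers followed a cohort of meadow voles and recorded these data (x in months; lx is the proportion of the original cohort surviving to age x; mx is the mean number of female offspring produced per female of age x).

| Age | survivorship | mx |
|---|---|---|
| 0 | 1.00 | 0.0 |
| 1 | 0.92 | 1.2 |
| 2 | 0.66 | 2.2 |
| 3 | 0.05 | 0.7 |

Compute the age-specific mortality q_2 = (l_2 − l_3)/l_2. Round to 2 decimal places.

0.92

q_2 = (l_2 − l_3) / l_2 = (0.66 − 0.05) / 0.66
     = 0.61 / 0.66 = 0.924242… → 0.92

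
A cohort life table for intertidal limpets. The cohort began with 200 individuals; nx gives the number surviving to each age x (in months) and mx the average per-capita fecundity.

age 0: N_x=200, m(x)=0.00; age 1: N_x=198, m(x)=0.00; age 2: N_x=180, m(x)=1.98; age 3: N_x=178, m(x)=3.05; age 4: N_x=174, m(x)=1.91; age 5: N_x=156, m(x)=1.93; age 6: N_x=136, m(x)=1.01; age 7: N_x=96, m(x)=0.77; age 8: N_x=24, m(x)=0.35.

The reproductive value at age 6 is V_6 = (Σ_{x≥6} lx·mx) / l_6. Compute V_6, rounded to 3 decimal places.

1.615

lx = nx/n0 = nx/200: 1, 0.99, 0.9, 0.89, 0.87, 0.78, 0.68, 0.48, 0.12
lx·mx for x ≥ 6: 0.6868, 0.3696, 0.042 → sum = 1.0984
V_6 = 1.0984 / l_6 = 1.0984 / 0.68 = 1.615294… → 1.615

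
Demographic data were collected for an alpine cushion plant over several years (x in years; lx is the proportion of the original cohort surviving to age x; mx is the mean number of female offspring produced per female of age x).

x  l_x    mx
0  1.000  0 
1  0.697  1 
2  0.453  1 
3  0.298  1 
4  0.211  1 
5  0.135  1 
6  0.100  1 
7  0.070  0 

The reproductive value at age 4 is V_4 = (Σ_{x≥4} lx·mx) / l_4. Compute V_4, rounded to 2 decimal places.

lx·mx for x ≥ 4: 0.211, 0.135, 0.1, 0 → sum = 0.446
V_4 = 0.446 / l_4 = 0.446 / 0.211 = 2.113744… → 2.11

2.11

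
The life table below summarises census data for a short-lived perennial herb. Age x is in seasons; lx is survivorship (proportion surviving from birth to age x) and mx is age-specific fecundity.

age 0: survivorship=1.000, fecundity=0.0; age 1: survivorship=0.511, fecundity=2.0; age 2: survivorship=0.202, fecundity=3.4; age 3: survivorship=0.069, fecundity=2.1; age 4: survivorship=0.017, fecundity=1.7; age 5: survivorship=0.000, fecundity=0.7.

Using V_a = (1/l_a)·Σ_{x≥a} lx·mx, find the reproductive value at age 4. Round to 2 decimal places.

1.70

lx·mx for x ≥ 4: 0.0289, 0 → sum = 0.0289
V_4 = 0.0289 / l_4 = 0.0289 / 0.017 = 1.7 → 1.70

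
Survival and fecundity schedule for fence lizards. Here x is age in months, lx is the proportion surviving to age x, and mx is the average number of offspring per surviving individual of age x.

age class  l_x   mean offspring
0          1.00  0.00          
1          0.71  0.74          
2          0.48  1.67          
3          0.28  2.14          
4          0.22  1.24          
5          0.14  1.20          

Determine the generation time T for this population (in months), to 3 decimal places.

2.475

lx·mx: 0, 0.5254, 0.8016, 0.5992, 0.2728, 0.168 → R0 = 2.367
x·lx·mx: 0, 0.5254, 1.6032, 1.7976, 1.0912, 0.84 → Σ = 5.8574
T = 5.8574 / 2.367 = 2.474609… → 2.475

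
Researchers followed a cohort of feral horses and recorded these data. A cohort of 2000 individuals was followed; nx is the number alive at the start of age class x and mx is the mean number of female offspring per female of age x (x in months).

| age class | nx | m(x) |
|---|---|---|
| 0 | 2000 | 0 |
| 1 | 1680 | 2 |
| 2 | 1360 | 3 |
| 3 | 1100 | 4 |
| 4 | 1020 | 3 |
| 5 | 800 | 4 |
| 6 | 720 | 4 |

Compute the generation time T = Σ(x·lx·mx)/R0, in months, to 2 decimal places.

lx = nx/n0 = nx/2000: 1, 0.84, 0.68, 0.55, 0.51, 0.4, 0.36
lx·mx: 0, 1.68, 2.04, 2.2, 1.53, 1.6, 1.44 → R0 = 10.49
x·lx·mx: 0, 1.68, 4.08, 6.6, 6.12, 8, 8.64 → Σ = 35.12
T = 35.12 / 10.49 = 3.34795… → 3.35

3.35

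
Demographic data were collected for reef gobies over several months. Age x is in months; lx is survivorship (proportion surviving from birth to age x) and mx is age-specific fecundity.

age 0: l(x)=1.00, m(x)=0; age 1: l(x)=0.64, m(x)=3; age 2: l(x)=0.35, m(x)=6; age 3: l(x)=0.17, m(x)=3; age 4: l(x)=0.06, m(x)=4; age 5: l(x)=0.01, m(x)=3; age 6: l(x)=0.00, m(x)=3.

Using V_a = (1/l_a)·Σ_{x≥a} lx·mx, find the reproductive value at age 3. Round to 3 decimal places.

lx·mx for x ≥ 3: 0.51, 0.24, 0.03, 0 → sum = 0.78
V_3 = 0.78 / l_3 = 0.78 / 0.17 = 4.588235… → 4.588

4.588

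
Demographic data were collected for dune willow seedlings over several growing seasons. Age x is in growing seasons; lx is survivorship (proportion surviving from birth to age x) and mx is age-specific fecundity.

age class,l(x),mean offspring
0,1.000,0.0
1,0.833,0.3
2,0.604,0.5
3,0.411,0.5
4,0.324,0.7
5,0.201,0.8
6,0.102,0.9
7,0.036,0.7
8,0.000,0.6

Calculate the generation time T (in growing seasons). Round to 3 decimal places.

3.097

lx·mx: 0, 0.2499, 0.302, 0.2055, 0.2268, 0.1608, 0.0918, 0.0252, 0 → R0 = 1.262
x·lx·mx: 0, 0.2499, 0.604, 0.6165, 0.9072, 0.804, 0.5508, 0.1764, 0 → Σ = 3.9088
T = 3.9088 / 1.262 = 3.097306… → 3.097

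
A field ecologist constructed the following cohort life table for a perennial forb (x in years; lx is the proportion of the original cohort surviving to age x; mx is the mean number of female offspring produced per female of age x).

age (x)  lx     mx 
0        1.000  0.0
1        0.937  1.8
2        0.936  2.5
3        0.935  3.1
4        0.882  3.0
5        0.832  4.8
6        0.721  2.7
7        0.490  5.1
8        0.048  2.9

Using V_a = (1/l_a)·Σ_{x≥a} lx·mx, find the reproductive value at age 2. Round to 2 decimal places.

17.59

lx·mx for x ≥ 2: 2.34, 2.8985, 2.646, 3.9936, 1.9467, 2.499, 0.1392 → sum = 16.463
V_2 = 16.463 / l_2 = 16.463 / 0.936 = 17.588675… → 17.59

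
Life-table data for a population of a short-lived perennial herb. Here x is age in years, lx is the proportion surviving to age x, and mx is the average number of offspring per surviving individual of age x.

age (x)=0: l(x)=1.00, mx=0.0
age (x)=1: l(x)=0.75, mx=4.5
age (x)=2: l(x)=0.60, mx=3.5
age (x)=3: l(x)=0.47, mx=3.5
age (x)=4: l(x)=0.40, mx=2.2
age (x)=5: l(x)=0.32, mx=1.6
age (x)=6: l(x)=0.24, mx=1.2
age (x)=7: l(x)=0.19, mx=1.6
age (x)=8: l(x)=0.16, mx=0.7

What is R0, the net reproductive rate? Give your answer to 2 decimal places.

9.22

lx·mx by age: 0, 3.375, 2.1, 1.645, 0.88, 0.512, 0.288, 0.304, 0.112
R0 = Σ lx·mx = 9.216 → 9.22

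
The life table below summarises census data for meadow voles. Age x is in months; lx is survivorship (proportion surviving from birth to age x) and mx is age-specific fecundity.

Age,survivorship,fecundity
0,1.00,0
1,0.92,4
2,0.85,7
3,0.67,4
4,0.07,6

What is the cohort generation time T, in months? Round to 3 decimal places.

lx·mx: 0, 3.68, 5.95, 2.68, 0.42 → R0 = 12.73
x·lx·mx: 0, 3.68, 11.9, 8.04, 1.68 → Σ = 25.3
T = 25.3 / 12.73 = 1.987431… → 1.987

1.987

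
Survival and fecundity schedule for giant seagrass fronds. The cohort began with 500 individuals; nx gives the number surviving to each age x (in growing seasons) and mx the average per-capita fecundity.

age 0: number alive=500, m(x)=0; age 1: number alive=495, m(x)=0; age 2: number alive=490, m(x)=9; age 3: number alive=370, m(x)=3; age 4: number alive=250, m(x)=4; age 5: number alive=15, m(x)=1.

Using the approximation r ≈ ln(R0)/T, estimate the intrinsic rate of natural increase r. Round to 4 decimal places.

lx = nx/n0 = nx/500: 1, 0.99, 0.98, 0.74, 0.5, 0.03
R0 = Σ lx·mx = 0 + 0 + 8.82 + 2.22 + 2 + 0.03 = 13.07
Σ x·lx·mx = 32.45; T = 32.45/13.07 = 2.48279…
r ≈ ln(R0)/T = ln(13.07)/2.48279… = 1.035257… → 1.0353

1.0353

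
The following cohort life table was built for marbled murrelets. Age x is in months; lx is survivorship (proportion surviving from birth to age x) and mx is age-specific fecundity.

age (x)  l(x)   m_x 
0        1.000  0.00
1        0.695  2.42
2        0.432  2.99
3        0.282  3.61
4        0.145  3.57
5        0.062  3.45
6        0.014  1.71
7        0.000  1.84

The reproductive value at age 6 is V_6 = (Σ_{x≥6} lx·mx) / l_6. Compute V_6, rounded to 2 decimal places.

1.71

lx·mx for x ≥ 6: 0.02394, 0 → sum = 0.02394
V_6 = 0.02394 / l_6 = 0.02394 / 0.014 = 1.71 → 1.71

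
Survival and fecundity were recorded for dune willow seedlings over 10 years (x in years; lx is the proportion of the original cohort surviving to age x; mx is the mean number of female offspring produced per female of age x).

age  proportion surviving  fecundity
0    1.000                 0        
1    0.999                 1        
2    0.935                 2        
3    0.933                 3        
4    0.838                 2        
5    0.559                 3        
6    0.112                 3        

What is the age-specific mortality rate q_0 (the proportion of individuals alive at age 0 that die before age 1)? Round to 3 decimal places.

0.001

q_0 = (l_0 − l_1) / l_0 = (1 − 0.999) / 1
     = 0.001 / 1 = 0.001 → 0.001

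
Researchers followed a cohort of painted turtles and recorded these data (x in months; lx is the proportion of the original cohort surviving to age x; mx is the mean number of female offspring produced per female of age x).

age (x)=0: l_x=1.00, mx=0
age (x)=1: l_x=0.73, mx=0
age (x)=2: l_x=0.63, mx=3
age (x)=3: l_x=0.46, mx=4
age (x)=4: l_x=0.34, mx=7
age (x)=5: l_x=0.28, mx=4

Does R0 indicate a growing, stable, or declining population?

growing

R0 = Σ lx·mx = 0 + 0 + 1.89 + 1.84 + 2.38 + 1.12 = 7.23
R0 > 1, so the population is growing.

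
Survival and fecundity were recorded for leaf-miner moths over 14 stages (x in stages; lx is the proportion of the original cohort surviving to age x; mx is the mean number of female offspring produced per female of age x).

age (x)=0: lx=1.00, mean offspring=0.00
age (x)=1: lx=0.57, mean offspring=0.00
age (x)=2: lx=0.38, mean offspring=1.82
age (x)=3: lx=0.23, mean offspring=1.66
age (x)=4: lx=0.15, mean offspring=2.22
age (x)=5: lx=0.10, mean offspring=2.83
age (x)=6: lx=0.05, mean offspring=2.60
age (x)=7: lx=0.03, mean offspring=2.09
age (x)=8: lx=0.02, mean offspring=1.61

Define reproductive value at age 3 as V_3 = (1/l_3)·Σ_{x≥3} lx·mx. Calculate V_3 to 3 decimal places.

lx·mx for x ≥ 3: 0.3818, 0.333, 0.283, 0.13, 0.0627, 0.0322 → sum = 1.2227
V_3 = 1.2227 / l_3 = 1.2227 / 0.23 = 5.316087… → 5.316

5.316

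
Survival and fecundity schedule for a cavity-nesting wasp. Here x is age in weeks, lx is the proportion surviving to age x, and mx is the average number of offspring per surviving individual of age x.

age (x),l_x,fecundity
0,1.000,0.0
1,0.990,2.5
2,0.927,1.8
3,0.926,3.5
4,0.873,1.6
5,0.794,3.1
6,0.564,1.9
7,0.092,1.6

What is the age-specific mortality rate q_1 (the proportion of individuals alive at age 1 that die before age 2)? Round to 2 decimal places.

q_1 = (l_1 − l_2) / l_1 = (0.99 − 0.927) / 0.99
     = 0.063 / 0.99 = 0.063636… → 0.06

0.06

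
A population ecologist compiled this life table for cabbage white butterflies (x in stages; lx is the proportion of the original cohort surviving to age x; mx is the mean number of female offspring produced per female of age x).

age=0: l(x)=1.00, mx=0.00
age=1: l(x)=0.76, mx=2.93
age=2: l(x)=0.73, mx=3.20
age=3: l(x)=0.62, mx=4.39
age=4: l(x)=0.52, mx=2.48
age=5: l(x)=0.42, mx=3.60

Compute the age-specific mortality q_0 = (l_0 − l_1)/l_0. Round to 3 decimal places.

0.240

q_0 = (l_0 − l_1) / l_0 = (1 − 0.76) / 1
     = 0.24 / 1 = 0.24 → 0.240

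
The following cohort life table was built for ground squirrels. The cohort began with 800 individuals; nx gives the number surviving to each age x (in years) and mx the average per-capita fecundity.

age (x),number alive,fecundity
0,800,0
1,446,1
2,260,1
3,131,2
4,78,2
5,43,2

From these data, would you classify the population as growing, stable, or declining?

growing

lx = nx/n0 = nx/800: 1, 0.5575, 0.325, 0.16375, 0.0975, 0.05375
R0 = Σ lx·mx = 0 + 0.5575 + 0.325 + 0.3275 + 0.195 + 0.1075 = 1.5125
R0 > 1, so the population is growing.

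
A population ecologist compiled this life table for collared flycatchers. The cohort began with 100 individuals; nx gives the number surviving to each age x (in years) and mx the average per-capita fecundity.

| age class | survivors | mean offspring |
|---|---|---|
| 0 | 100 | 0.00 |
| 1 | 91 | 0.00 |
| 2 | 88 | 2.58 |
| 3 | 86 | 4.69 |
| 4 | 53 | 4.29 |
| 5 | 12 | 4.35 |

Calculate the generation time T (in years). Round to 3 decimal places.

lx = nx/n0 = nx/100: 1, 0.91, 0.88, 0.86, 0.53, 0.12
lx·mx: 0, 0, 2.2704, 4.0334, 2.2737, 0.522 → R0 = 9.0995
x·lx·mx: 0, 0, 4.5408, 12.1002, 9.0948, 2.61 → Σ = 28.3458
T = 28.3458 / 9.0995 = 3.115094… → 3.115

3.115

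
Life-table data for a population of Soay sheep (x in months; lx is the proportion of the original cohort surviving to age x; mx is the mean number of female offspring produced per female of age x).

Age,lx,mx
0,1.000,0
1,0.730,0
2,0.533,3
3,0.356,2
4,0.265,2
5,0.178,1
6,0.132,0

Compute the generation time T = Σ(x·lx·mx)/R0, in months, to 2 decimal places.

2.76

lx·mx: 0, 0, 1.599, 0.712, 0.53, 0.178, 0 → R0 = 3.019
x·lx·mx: 0, 0, 3.198, 2.136, 2.12, 0.89, 0 → Σ = 8.344
T = 8.344 / 3.019 = 2.763829… → 2.76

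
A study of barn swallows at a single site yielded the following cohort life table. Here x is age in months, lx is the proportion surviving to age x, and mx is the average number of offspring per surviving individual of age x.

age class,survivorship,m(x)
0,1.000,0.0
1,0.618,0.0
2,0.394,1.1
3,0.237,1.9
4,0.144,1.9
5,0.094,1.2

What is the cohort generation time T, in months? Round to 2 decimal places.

3.05

lx·mx: 0, 0, 0.4334, 0.4503, 0.2736, 0.1128 → R0 = 1.2701
x·lx·mx: 0, 0, 0.8668, 1.3509, 1.0944, 0.564 → Σ = 3.8761
T = 3.8761 / 1.2701 = 3.051807… → 3.05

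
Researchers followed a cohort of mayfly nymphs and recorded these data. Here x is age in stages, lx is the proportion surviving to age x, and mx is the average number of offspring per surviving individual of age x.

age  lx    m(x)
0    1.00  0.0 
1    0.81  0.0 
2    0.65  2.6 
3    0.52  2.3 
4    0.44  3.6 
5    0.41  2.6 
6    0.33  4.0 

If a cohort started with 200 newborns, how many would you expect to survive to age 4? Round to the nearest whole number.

Expected survivors = N0 · l_4 = 200 × 0.44 = 88 → 88

88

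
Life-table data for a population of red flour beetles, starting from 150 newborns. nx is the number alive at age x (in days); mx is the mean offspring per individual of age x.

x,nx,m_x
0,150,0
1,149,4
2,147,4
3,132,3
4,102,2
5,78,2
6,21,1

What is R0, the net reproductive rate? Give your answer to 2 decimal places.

13.07

lx = nx/n0 = nx/150: 1, 0.99333…, 0.98, 0.88, 0.68, 0.52, 0.14
lx·mx by age: 0, 3.973333…, 3.92, 2.64, 1.36, 1.04, 0.14
R0 = Σ lx·mx = 13.073333… → 13.07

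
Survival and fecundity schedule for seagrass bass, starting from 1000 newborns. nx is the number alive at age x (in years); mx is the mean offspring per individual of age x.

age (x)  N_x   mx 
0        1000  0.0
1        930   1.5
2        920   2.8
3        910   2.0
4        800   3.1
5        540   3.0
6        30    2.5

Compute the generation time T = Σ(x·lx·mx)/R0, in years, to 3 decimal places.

lx = nx/n0 = nx/1000: 1, 0.93, 0.92, 0.91, 0.8, 0.54, 0.03
lx·mx: 0, 1.395, 2.576, 1.82, 2.48, 1.62, 0.075 → R0 = 9.966
x·lx·mx: 0, 1.395, 5.152, 5.46, 9.92, 8.1, 0.45 → Σ = 30.477
T = 30.477 / 9.966 = 3.058098… → 3.058

3.058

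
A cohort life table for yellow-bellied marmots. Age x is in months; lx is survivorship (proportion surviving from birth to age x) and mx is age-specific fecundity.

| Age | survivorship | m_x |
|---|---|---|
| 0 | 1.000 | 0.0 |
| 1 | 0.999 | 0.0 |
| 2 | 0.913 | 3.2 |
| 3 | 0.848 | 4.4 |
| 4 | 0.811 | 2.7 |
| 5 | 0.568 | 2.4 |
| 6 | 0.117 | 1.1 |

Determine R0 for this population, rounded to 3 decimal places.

10.334

lx·mx by age: 0, 0, 2.9216, 3.7312, 2.1897, 1.3632, 0.1287
R0 = Σ lx·mx = 10.3344 → 10.334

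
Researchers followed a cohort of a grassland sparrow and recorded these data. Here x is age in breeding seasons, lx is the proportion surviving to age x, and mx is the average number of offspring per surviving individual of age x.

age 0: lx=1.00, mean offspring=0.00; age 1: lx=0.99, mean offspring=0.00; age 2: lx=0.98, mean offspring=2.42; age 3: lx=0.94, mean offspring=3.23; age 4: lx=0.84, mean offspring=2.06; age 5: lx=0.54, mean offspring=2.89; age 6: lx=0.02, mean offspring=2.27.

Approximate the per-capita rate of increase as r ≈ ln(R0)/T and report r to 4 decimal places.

R0 = Σ lx·mx = 0 + 0 + 2.3716 + 3.0362 + 1.7304 + 1.5606 + 0.0454 = 8.7442
Σ x·lx·mx = 28.8488; T = 28.8488/8.7442 = 3.29919…
r ≈ ln(R0)/T = ln(8.7442)/3.29919… = 0.657249… → 0.6572

0.6572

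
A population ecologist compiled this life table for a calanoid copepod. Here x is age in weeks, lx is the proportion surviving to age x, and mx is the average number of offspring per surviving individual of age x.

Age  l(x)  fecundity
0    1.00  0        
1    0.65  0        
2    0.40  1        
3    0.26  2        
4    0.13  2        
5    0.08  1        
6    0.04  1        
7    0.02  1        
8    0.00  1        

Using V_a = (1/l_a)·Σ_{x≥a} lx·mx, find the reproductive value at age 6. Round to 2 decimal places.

1.50

lx·mx for x ≥ 6: 0.04, 0.02, 0 → sum = 0.06
V_6 = 0.06 / l_6 = 0.06 / 0.04 = 1.5 → 1.50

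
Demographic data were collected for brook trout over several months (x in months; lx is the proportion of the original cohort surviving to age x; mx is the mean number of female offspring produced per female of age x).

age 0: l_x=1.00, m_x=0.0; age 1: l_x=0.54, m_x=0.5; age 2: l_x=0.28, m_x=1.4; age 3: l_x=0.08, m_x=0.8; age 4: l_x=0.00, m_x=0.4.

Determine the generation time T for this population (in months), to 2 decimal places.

lx·mx: 0, 0.27, 0.392, 0.064, 0 → R0 = 0.726
x·lx·mx: 0, 0.27, 0.784, 0.192, 0 → Σ = 1.246
T = 1.246 / 0.726 = 1.716253… → 1.72

1.72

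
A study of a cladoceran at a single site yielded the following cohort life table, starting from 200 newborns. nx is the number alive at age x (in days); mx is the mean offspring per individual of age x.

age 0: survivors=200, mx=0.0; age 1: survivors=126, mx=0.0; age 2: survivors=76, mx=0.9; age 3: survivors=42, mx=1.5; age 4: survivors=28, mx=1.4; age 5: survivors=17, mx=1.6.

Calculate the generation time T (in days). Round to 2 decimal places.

lx = nx/n0 = nx/200: 1, 0.63, 0.38, 0.21, 0.14, 0.085
lx·mx: 0, 0, 0.342, 0.315, 0.196, 0.136 → R0 = 0.989
x·lx·mx: 0, 0, 0.684, 0.945, 0.784, 0.68 → Σ = 3.093
T = 3.093 / 0.989 = 3.127401… → 3.13

3.13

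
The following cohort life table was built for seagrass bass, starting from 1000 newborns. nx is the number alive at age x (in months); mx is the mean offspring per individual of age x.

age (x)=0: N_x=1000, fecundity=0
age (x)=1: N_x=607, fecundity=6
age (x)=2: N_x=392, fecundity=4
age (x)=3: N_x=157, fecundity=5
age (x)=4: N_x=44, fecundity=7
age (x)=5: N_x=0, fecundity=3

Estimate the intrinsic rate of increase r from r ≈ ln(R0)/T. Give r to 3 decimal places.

lx = nx/n0 = nx/1000: 1, 0.607, 0.392, 0.157, 0.044, 0
R0 = Σ lx·mx = 0 + 3.642 + 1.568 + 0.785 + 0.308 + 0 = 6.303
Σ x·lx·mx = 10.365; T = 10.365/6.303 = 1.64446…
r ≈ ln(R0)/T = ln(6.303)/1.64446… = 1.11954… → 1.120

1.120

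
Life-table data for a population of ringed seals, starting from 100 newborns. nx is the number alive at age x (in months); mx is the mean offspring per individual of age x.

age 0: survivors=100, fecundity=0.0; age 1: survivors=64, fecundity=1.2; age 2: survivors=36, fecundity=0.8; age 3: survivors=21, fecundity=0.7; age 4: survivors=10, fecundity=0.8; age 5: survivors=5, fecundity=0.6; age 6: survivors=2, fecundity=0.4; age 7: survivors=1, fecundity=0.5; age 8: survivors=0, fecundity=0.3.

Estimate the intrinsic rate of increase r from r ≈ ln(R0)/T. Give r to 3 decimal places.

0.160

lx = nx/n0 = nx/100: 1, 0.64, 0.36, 0.21, 0.1, 0.05, 0.02, 0.01, 0
R0 = Σ lx·mx = 0 + 0.768 + 0.288 + 0.147 + 0.08 + 0.03 + 0.008 + 0.005 + 0 = 1.326
Σ x·lx·mx = 2.338; T = 2.338/1.326 = 1.7632…
r ≈ ln(R0)/T = ln(1.326)/1.7632… = 0.16003… → 0.160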